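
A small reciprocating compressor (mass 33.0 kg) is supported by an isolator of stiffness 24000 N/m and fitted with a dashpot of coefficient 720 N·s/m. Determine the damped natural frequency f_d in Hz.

ω_n = √(k/m) = √(24000/33.0) = 26.97 rad/s.
Critical damping c_c = 2√(k·m) = 2√(24000 × 33.0) = 1780 N·s/m, so ζ = c/c_c = 720/1780 = 0.4045.
ω_d = ω_n√(1 − ζ²) = 26.97 × √(1 − 0.164) = 24.66 rad/s.
f_d = ω_d/(2π) = 3.925 Hz.

3.93 Hz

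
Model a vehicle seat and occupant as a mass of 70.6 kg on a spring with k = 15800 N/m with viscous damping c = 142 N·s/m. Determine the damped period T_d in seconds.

0.421 s

ω_n = √(k/m) = √(15800/70.6) = 14.96 rad/s.
Critical damping c_c = 2√(k·m) = 2√(15800 × 70.6) = 2112 N·s/m, so ζ = c/c_c = 142/2112 = 0.06722.
ω_d = ω_n√(1 − ζ²) = 14.96 × √(1 − 0.00452) = 14.93 rad/s.
T_d = 2π/ω_d = 0.4210 s.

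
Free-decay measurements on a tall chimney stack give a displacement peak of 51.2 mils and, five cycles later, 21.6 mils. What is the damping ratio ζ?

Logarithmic decrement δ = (1/n)·ln(x₀/x_n) = (1/5)·ln(51.2/21.6) = (1/5)·ln(2.370) = 0.1726.
ζ = δ/√(4π² + δ²) = 0.1726/√(39.48 + 0.0298) = 0.1726/6.286 = 0.02746.

0.0275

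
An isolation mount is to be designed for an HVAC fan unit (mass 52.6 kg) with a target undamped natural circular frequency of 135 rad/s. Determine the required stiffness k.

k = m·ω_n² = 52.6 × 135.0² = 52.6 × 18220 = 958600 N/m.

959000 N/m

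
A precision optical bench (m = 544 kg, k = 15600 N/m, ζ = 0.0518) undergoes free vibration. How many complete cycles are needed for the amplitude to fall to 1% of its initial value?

15 cycles

Logarithmic decrement δ = 2πζ/√(1 − ζ²) = 2π × 0.05180/√(1 − 0.00268) = 0.3259.
x_n/x₀ = e^(−nδ) ≤ 0.01; take ln: n ≥ ln(1/0.01)/δ = 4.605/0.3259 = 14.13.
So 15 complete cycles are required.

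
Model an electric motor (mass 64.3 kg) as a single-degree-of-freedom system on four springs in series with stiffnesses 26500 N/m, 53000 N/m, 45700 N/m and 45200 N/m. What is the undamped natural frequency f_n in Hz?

1.98 Hz

Series springs: 1/k_eq = 1/26500 + 1/53000 + 1/45700 + 1/45200 = 0.0001006, so k_eq = 9939 N/m.
ω_n = √(k_eq/m) = √(9939/64.3) = √154.6 = 12.43 rad/s.
f_n = ω_n/(2π) = 12.43/6.283 = 1.979 Hz.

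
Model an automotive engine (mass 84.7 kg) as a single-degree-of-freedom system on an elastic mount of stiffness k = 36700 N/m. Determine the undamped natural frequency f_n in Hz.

3.31 Hz

ω_n = √(k/m) = √(36700/84.7) = √433.3 = 20.82 rad/s.
f_n = ω_n/(2π) = 20.82/6.283 = 3.313 Hz.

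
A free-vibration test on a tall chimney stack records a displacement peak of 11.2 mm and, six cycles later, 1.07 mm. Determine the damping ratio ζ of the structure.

Logarithmic decrement δ = (1/n)·ln(x₀/x_n) = (1/6)·ln(11.2/1.07) = (1/6)·ln(10.47) = 0.3914.
ζ = δ/√(4π² + δ²) = 0.3914/√(39.48 + 0.153) = 0.3914/6.295 = 0.06217.

0.0622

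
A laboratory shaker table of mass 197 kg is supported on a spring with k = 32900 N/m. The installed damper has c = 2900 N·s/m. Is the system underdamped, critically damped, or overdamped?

c_c = 2√(k·m) = 5092 N·s/m; ζ = c/c_c = 2900/5092 = 0.570.
Since ζ < 1 the system is underdamped.

underdamped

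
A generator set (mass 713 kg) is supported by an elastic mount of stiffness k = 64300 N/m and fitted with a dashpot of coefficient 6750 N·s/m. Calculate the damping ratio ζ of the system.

0.498

ω_n = √(k/m) = √(64300/713) = 9.496 rad/s.
Critical damping c_c = 2√(k·m) = 2√(64300 × 713) = 13540 N·s/m, so ζ = c/c_c = 6750/13540 = 0.4985.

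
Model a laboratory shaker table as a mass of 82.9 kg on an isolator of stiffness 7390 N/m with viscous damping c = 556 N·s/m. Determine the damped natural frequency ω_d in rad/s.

8.83 rad/s

ω_n = √(k/m) = √(7390/82.9) = 9.442 rad/s.
Critical damping c_c = 2√(k·m) = 2√(7390 × 82.9) = 1565 N·s/m, so ζ = c/c_c = 556/1565 = 0.3552.
ω_d = ω_n√(1 − ζ²) = 9.442 × √(1 − 0.126) = 8.826 rad/s.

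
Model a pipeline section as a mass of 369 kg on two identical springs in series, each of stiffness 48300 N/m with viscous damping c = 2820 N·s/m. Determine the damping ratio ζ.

Series springs: 1/k_eq = 2/48300, so k_eq = 48300/2 = 24150 N/m.
ω_n = √(k_eq/m) = √(24150/369) = 8.090 rad/s.
Critical damping c_c = 2√(k_eq·m) = 2√(24150 × 369) = 5970 N·s/m, so ζ = c/c_c = 2820/5970 = 0.4723.

0.472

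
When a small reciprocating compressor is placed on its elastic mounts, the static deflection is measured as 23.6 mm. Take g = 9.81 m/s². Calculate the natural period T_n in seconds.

0.308 s

ω_n = √(g/δ_st) = √(9.81/0.0236) = √415.7 = 20.39 rad/s.
T_n = 2π/ω_n = 6.283/20.39 = 0.3082 s.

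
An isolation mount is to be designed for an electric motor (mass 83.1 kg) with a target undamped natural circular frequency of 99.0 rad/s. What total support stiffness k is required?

814000 N/m

k = m·ω_n² = 83.1 × 99.00² = 83.1 × 9801 = 814500 N/m.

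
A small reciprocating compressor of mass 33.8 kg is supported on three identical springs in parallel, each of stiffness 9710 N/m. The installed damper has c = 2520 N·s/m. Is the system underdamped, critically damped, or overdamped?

overdamped

Parallel springs add: k_eq = 3 × 9710 = 29130 N/m.
c_c = 2√(k_eq·m) = 1985 N·s/m; ζ = c/c_c = 2520/1985 = 1.27.
Since ζ > 1 the system is overdamped.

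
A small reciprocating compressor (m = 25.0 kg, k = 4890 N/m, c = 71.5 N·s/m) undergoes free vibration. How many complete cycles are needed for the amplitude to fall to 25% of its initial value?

ζ = c/(2√(km)) = 71.5/(2√(4890 × 25.0)) = 71.5/699.3 = 0.1022.
Logarithmic decrement δ = 2πζ/√(1 − ζ²) = 2π × 0.1022/√(1 − 0.0105) = 0.6458.
x_n/x₀ = e^(−nδ) ≤ 0.25; take ln: n ≥ ln(1/0.25)/δ = 1.386/0.6458 = 2.147.
So 3 complete cycles are required.

3 cycles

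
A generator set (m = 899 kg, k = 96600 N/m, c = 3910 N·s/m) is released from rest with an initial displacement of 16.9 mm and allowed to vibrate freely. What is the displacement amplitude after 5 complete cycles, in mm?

0.0200 mm

ζ = c/(2√(km)) = 3910/(2√(96600 × 899)) = 3910/18640 = 0.2098.
Logarithmic decrement δ = 2πζ/√(1 − ζ²) = 2π × 0.2098/√(1 − 0.0440) = 1.348.
After n cycles, x_n/x₀ = e^(−nδ), so x_5 = 16.9 × e^(−5 × 1.348) = 16.9 × 0.001182 = 0.01997 mm.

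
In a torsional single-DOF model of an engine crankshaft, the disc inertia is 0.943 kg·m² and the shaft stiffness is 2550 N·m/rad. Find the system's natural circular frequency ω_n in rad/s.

52.0 rad/s

ω_n = √(k_t/J) = √(2550/0.943) = √2704 = 52.00 rad/s.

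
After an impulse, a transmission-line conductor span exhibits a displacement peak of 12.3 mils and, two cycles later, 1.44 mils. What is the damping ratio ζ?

0.168

Logarithmic decrement δ = (1/n)·ln(x₀/x_n) = (1/2)·ln(12.3/1.44) = (1/2)·ln(8.542) = 1.072.
ζ = δ/√(4π² + δ²) = 1.072/√(39.48 + 1.15) = 1.072/6.374 = 0.1683.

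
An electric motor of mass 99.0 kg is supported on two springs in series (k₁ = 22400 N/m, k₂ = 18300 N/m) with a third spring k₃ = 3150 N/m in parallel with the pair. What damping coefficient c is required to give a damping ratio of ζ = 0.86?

1970 N·s/m

Series pair: k_s = k₁k₂/(k₁+k₂) = (22400)(18300)/(22400 + 18300) = 10070 N/m. In parallel with k₃: k_eq = 10070 + 3150 = 13220 N/m.
c_c = 2√(k_eq·m) = 2√(13220 × 99.0) = 2288 N·s/m.
c = ζ·c_c = 0.86 × 2288 = 1968 N·s/m.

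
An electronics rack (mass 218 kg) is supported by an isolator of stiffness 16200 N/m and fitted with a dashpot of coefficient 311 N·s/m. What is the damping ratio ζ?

ω_n = √(k/m) = √(16200/218) = 8.620 rad/s.
Critical damping c_c = 2√(k·m) = 2√(16200 × 218) = 3759 N·s/m, so ζ = c/c_c = 311/3759 = 0.08275.

0.0827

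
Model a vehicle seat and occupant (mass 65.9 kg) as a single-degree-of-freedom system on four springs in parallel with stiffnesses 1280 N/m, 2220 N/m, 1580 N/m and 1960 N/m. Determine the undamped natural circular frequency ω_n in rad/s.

Parallel springs add: k_eq = 1280 + 2220 + 1580 + 1960 = 7040 N/m.
ω_n = √(k_eq/m) = √(7040/65.9) = √106.8 = 10.34 rad/s.

10.3 rad/s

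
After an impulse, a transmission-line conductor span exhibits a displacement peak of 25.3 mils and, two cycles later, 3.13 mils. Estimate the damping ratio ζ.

0.164

Logarithmic decrement δ = (1/n)·ln(x₀/x_n) = (1/2)·ln(25.3/3.13) = (1/2)·ln(8.083) = 1.045.
ζ = δ/√(4π² + δ²) = 1.045/√(39.48 + 1.09) = 1.045/6.369 = 0.1640.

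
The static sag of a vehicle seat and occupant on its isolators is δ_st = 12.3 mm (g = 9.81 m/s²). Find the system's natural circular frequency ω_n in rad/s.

ω_n = √(g/δ_st) = √(9.81/0.0123) = √797.6 = 28.24 rad/s.

28.2 rad/s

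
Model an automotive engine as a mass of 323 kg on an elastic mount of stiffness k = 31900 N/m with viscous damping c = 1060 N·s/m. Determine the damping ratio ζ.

0.165

ω_n = √(k/m) = √(31900/323) = 9.938 rad/s.
Critical damping c_c = 2√(k·m) = 2√(31900 × 323) = 6420 N·s/m, so ζ = c/c_c = 1060/6420 = 0.1651.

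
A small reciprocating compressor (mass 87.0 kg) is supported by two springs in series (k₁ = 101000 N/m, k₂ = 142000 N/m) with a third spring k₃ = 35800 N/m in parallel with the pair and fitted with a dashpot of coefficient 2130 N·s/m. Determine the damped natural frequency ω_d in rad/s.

Series pair: k_s = k₁k₂/(k₁+k₂) = (101000)(142000)/(101000 + 142000) = 59020 N/m. In parallel with k₃: k_eq = 59020 + 35800 = 94820 N/m.
ω_n = √(k_eq/m) = √(94820/87.0) = 33.01 rad/s.
Critical damping c_c = 2√(k_eq·m) = 2√(94820 × 87.0) = 5744 N·s/m, so ζ = c/c_c = 2130/5744 = 0.3708.
ω_d = ω_n√(1 − ζ²) = 33.01 × √(1 − 0.137) = 30.66 rad/s.

30.7 rad/s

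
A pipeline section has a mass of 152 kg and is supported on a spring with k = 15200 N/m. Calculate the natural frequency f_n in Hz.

ω_n = √(k/m) = √(15200/152) = √100.0 = 10.00 rad/s.
f_n = ω_n/(2π) = 10.00/6.283 = 1.592 Hz.

1.59 Hz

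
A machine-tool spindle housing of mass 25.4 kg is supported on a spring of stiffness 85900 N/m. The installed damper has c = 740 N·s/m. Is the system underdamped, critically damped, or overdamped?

underdamped

c_c = 2√(k·m) = 2954 N·s/m; ζ = c/c_c = 740/2954 = 0.250.
Since ζ < 1 the system is underdamped.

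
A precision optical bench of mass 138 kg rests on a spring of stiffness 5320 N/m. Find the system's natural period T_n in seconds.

1.01 s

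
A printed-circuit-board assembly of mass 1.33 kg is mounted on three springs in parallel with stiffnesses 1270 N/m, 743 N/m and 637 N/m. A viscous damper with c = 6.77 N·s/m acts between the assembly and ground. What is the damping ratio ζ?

0.0570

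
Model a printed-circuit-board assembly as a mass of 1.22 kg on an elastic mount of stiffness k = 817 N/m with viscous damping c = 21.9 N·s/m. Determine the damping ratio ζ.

ω_n = √(k/m) = √(817.0/1.22) = 25.88 rad/s.
Critical damping c_c = 2√(k·m) = 2√(817.0 × 1.22) = 63.14 N·s/m, so ζ = c/c_c = 21.9/63.14 = 0.3468.

0.347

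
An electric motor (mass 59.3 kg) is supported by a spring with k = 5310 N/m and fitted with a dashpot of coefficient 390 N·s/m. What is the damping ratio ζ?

0.348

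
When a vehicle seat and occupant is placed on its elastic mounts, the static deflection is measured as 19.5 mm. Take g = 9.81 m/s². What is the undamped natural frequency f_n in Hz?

3.57 Hz

ω_n = √(g/δ_st) = √(9.81/0.0195) = √503.1 = 22.43 rad/s.
f_n = ω_n/(2π) = 22.43/6.283 = 3.570 Hz.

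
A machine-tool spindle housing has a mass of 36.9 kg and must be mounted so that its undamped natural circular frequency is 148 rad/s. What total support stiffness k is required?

808000 N/m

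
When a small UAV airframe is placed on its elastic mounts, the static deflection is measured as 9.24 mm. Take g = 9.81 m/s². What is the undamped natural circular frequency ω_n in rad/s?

ω_n = √(g/δ_st) = √(9.81/0.00924) = √1062 = 32.58 rad/s.

32.6 rad/s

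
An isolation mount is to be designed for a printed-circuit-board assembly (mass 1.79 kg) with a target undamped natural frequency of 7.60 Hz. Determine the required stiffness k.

4080 N/m

ω_n = 2πf_n = 2π × 7.60 = 47.75 rad/s.
k = m·ω_n² = 1.79 × 47.75² = 1.79 × 2280 = 4082 N/m.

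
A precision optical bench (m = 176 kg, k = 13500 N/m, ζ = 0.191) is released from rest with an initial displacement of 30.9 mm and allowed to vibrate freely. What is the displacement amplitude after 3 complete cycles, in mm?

0.789 mm

Logarithmic decrement δ = 2πζ/√(1 − ζ²) = 2π × 0.1910/√(1 − 0.0365) = 1.223.
After n cycles, x_n/x₀ = e^(−nδ), so x_3 = 30.9 × e^(−3 × 1.223) = 30.9 × 0.02553 = 0.7890 mm.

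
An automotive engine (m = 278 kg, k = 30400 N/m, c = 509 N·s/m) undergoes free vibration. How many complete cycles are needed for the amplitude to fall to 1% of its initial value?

9 cycles

ζ = c/(2√(km)) = 509/(2√(30400 × 278)) = 509/5814 = 0.08754.
Logarithmic decrement δ = 2πζ/√(1 − ζ²) = 2π × 0.08754/√(1 − 0.00766) = 0.5522.
x_n/x₀ = e^(−nδ) ≤ 0.01; take ln: n ≥ ln(1/0.01)/δ = 4.605/0.5522 = 8.340.
So 9 complete cycles are required.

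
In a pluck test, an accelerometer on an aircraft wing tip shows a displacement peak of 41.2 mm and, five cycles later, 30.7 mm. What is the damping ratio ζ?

Logarithmic decrement δ = (1/n)·ln(x₀/x_n) = (1/5)·ln(41.2/30.7) = (1/5)·ln(1.342) = 0.05884.
ζ = δ/√(4π² + δ²) = 0.05884/√(39.48 + 0.00346) = 0.05884/6.283 = 0.009363.

0.00936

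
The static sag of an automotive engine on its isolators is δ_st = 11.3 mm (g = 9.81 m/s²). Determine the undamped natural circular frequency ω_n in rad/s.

29.5 rad/s

ω_n = √(g/δ_st) = √(9.81/0.0113) = √868.1 = 29.46 rad/s.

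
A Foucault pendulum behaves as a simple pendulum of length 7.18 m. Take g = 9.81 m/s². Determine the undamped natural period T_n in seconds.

For a simple pendulum ω_n = √(g/L) = √(9.81/7.18) = √1.366 = 1.169 rad/s.
T_n = 2π/ω_n = 6.283/1.169 = 5.375 s.

5.38 s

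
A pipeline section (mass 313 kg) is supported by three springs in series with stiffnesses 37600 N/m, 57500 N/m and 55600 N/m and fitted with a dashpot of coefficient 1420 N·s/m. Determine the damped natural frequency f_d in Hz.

1.08 Hz

Series springs: 1/k_eq = 1/37600 + 1/57500 + 1/55600 = 6.197×10^-5, so k_eq = 16140 N/m.
ω_n = √(k_eq/m) = √(16140/313) = 7.180 rad/s.
Critical damping c_c = 2√(k_eq·m) = 2√(16140 × 313) = 4495 N·s/m, so ζ = c/c_c = 1420/4495 = 0.3159.
ω_d = ω_n√(1 − ζ²) = 7.180 × √(1 − 0.0998) = 6.812 rad/s.
f_d = ω_d/(2π) = 1.084 Hz.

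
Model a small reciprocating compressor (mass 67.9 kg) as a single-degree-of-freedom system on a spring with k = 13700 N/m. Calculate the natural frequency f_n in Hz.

ω_n = √(k/m) = √(13700/67.9) = √201.8 = 14.20 rad/s.
f_n = ω_n/(2π) = 14.20/6.283 = 2.261 Hz.

2.26 Hz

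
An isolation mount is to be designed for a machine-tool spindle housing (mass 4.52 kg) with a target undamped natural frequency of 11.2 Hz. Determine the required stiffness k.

22400 N/m

ω_n = 2πf_n = 2π × 11.2 = 70.37 rad/s.
k = m·ω_n² = 4.52 × 70.37² = 4.52 × 4952 = 22380 N/m.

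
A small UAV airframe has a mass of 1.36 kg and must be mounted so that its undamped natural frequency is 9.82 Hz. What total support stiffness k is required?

ω_n = 2πf_n = 2π × 9.82 = 61.70 rad/s.
k = m·ω_n² = 1.36 × 61.70² = 1.36 × 3807 = 5178 N/m.

5180 N/m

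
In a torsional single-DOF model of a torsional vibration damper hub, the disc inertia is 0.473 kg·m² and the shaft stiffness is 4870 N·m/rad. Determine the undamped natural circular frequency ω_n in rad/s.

ω_n = √(k_t/J) = √(4870/0.473) = √10300 = 101.5 rad/s.

101 rad/s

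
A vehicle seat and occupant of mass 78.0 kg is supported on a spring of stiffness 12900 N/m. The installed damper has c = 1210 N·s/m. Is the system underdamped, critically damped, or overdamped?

underdamped

c_c = 2√(k·m) = 2006 N·s/m; ζ = c/c_c = 1210/2006 = 0.603.
Since ζ < 1 the system is underdamped.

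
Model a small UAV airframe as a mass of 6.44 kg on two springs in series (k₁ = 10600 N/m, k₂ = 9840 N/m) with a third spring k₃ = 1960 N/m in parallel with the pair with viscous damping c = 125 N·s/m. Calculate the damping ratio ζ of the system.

0.293

Series pair: k_s = k₁k₂/(k₁+k₂) = (10600)(9840)/(10600 + 9840) = 5103 N/m. In parallel with k₃: k_eq = 5103 + 1960 = 7063 N/m.
ω_n = √(k_eq/m) = √(7063/6.44) = 33.12 rad/s.
Critical damping c_c = 2√(k_eq·m) = 2√(7063 × 6.44) = 426.5 N·s/m, so ζ = c/c_c = 125/426.5 = 0.2931.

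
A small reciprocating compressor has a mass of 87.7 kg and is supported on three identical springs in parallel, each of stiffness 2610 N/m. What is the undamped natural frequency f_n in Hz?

1.50 Hz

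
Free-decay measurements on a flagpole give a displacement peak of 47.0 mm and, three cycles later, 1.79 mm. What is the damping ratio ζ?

0.171

Logarithmic decrement δ = (1/n)·ln(x₀/x_n) = (1/3)·ln(47.0/1.79) = (1/3)·ln(26.26) = 1.089.
ζ = δ/√(4π² + δ²) = 1.089/√(39.48 + 1.19) = 1.089/6.377 = 0.1708.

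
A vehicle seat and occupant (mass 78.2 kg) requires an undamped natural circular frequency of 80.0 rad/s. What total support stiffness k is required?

500000 N/m

k = m·ω_n² = 78.2 × 80.00² = 78.2 × 6400 = 500500 N/m.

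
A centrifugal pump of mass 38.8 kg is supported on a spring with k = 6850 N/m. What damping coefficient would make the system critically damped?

c_c = 2√(k·m) = 2√(6850 × 38.8) = 2 × 515.5 = 1031 N·s/m.

1030 N·s/m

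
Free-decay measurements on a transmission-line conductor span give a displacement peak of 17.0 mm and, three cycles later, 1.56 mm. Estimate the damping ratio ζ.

Logarithmic decrement δ = (1/n)·ln(x₀/x_n) = (1/3)·ln(17.0/1.56) = (1/3)·ln(10.90) = 0.7962.
ζ = δ/√(4π² + δ²) = 0.7962/√(39.48 + 0.634) = 0.7962/6.333 = 0.1257.

0.126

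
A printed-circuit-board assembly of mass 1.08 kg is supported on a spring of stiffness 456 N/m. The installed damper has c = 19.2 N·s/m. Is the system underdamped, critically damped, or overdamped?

c_c = 2√(k·m) = 44.38 N·s/m; ζ = c/c_c = 19.2/44.38 = 0.433.
Since ζ < 1 the system is underdamped.

underdamped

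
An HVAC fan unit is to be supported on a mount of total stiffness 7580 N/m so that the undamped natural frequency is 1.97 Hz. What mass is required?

ω_n = 2πf_n = 2π × 1.97 = 12.38 rad/s.
m = k/ω_n² = 7580/12.38² = 7580/153.2 = 49.47 kg.

49.5 kg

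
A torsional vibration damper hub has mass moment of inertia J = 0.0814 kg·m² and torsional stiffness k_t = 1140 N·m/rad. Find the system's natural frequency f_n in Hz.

18.8 Hz

ω_n = √(k_t/J) = √(1140/0.0814) = √14000 = 118.3 rad/s.
f_n = ω_n/(2π) = 118.3/6.283 = 18.83 Hz.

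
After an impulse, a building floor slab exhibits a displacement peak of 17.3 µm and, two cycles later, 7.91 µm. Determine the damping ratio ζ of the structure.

Logarithmic decrement δ = (1/n)·ln(x₀/x_n) = (1/2)·ln(17.3/7.91) = (1/2)·ln(2.187) = 0.3913.
ζ = δ/√(4π² + δ²) = 0.3913/√(39.48 + 0.153) = 0.3913/6.295 = 0.06216.

0.0622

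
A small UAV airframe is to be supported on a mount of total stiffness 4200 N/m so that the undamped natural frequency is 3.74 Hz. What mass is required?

ω_n = 2πf_n = 2π × 3.74 = 23.50 rad/s.
m = k/ω_n² = 4200/23.50² = 4200/552.2 = 7.606 kg.

7.61 kg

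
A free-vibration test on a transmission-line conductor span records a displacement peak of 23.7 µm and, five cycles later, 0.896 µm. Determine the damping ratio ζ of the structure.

0.104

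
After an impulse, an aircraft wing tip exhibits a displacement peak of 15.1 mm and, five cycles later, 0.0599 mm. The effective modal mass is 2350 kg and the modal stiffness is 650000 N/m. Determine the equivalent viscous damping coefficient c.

13600 N·s/m

Logarithmic decrement δ = (1/n)·ln(x₀/x_n) = (1/5)·ln(15.1/0.0599) = (1/5)·ln(252.1) = 1.106.
ζ = δ/√(4π² + δ²) = 1.106/√(39.48 + 1.22) = 1.106/6.380 = 0.1734.
c = ζ · 2√(km) = 0.1734 × 2√(650000 × 2350) = 0.1734 × 78170 = 13550 N·s/m.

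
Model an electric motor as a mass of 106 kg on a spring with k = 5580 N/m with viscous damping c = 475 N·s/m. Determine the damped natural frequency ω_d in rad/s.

6.90 rad/s

ω_n = √(k/m) = √(5580/106) = 7.255 rad/s.
Critical damping c_c = 2√(k·m) = 2√(5580 × 106) = 1538 N·s/m, so ζ = c/c_c = 475/1538 = 0.3088.
ω_d = ω_n√(1 − ζ²) = 7.255 × √(1 − 0.0954) = 6.901 rad/s.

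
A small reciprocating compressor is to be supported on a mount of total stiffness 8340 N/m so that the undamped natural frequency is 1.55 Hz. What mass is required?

87.9 kg

ω_n = 2πf_n = 2π × 1.55 = 9.739 rad/s.
m = k/ω_n² = 8340/9.739² = 8340/94.85 = 87.93 kg.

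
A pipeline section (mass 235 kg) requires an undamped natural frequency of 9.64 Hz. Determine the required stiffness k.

ω_n = 2πf_n = 2π × 9.64 = 60.57 rad/s.
k = m·ω_n² = 235 × 60.57² = 235 × 3669 = 862100 N/m.

862000 N/m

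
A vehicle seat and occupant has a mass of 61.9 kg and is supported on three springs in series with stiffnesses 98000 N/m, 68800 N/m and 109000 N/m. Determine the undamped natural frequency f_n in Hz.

3.47 Hz

Series springs: 1/k_eq = 1/98000 + 1/68800 + 1/109000 = 3.391×10^-5, so k_eq = 29490 N/m.
ω_n = √(k_eq/m) = √(29490/61.9) = √476.4 = 21.83 rad/s.
f_n = ω_n/(2π) = 21.83/6.283 = 3.474 Hz.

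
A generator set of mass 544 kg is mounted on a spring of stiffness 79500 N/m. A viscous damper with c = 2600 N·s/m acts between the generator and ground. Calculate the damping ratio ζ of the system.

0.198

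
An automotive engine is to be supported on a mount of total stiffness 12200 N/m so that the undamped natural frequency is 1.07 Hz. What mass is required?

ω_n = 2πf_n = 2π × 1.07 = 6.723 rad/s.
m = k/ω_n² = 12200/6.723² = 12200/45.20 = 269.9 kg.

270 kg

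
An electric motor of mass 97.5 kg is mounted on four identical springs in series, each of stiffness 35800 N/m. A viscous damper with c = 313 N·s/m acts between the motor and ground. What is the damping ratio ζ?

Series springs: 1/k_eq = 4/35800, so k_eq = 35800/4 = 8950 N/m.
ω_n = √(k_eq/m) = √(8950/97.5) = 9.581 rad/s.
Critical damping c_c = 2√(k_eq·m) = 2√(8950 × 97.5) = 1868 N·s/m, so ζ = c/c_c = 313/1868 = 0.1675.

0.168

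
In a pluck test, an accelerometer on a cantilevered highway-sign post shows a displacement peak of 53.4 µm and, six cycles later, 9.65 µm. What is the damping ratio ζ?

Logarithmic decrement δ = (1/n)·ln(x₀/x_n) = (1/6)·ln(53.4/9.65) = (1/6)·ln(5.534) = 0.2851.
ζ = δ/√(4π² + δ²) = 0.2851/√(39.48 + 0.0813) = 0.2851/6.290 = 0.04534.

0.0453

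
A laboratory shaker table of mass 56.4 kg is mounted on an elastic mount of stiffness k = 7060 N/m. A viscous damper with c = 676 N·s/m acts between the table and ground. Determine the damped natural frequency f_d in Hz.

1.50 Hz

ω_n = √(k/m) = √(7060/56.4) = 11.19 rad/s.
Critical damping c_c = 2√(k·m) = 2√(7060 × 56.4) = 1262 N·s/m, so ζ = c/c_c = 676/1262 = 0.5356.
ω_d = ω_n√(1 − ζ²) = 11.19 × √(1 − 0.287) = 9.448 rad/s.
f_d = ω_d/(2π) = 1.504 Hz.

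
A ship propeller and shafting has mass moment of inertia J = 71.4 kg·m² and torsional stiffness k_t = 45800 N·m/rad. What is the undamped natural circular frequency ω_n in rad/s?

ω_n = √(k_t/J) = √(45800/71.4) = √641.5 = 25.33 rad/s.

25.3 rad/s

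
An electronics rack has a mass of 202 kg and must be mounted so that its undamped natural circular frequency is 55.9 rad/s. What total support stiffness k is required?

k = m·ω_n² = 202 × 55.90² = 202 × 3125 = 631200 N/m.

631000 N/m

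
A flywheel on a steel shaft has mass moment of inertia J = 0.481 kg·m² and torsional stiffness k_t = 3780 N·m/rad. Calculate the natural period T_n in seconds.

ω_n = √(k_t/J) = √(3780/0.481) = √7859 = 88.65 rad/s.
T_n = 2π/ω_n = 6.283/88.65 = 0.07088 s.

0.0709 s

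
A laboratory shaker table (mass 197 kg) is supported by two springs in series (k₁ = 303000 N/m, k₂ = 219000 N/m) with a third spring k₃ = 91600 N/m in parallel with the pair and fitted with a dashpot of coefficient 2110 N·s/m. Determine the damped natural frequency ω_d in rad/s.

32.9 rad/s

Series pair: k_s = k₁k₂/(k₁+k₂) = (303000)(219000)/(303000 + 219000) = 127100 N/m. In parallel with k₃: k_eq = 127100 + 91600 = 218700 N/m.
ω_n = √(k_eq/m) = √(218700/197) = 33.32 rad/s.
Critical damping c_c = 2√(k_eq·m) = 2√(218700 × 197) = 13130 N·s/m, so ζ = c/c_c = 2110/13130 = 0.1607.
ω_d = ω_n√(1 − ζ²) = 33.32 × √(1 − 0.0258) = 32.89 rad/s.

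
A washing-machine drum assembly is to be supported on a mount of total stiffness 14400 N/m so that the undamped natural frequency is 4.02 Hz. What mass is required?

22.6 kg

ω_n = 2πf_n = 2π × 4.02 = 25.26 rad/s.
m = k/ω_n² = 14400/25.26² = 14400/638.0 = 22.57 kg.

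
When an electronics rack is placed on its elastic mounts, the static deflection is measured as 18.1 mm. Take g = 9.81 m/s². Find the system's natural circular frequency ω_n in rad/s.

ω_n = √(g/δ_st) = √(9.81/0.0181) = √542.0 = 23.28 rad/s.

23.3 rad/s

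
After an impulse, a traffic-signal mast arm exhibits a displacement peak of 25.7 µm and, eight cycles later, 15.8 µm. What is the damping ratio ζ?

0.00968

Logarithmic decrement δ = (1/n)·ln(x₀/x_n) = (1/8)·ln(25.7/15.8) = (1/8)·ln(1.627) = 0.06081.
ζ = δ/√(4π² + δ²) = 0.06081/√(39.48 + 0.00370) = 0.06081/6.283 = 0.009678.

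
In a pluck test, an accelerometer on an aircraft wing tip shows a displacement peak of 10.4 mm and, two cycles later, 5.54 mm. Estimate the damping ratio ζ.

0.0501

Logarithmic decrement δ = (1/n)·ln(x₀/x_n) = (1/2)·ln(10.4/5.54) = (1/2)·ln(1.877) = 0.3149.
ζ = δ/√(4π² + δ²) = 0.3149/√(39.48 + 0.0992) = 0.3149/6.291 = 0.05006.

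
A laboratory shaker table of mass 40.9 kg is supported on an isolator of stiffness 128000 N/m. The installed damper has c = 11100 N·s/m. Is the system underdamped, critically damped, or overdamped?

overdamped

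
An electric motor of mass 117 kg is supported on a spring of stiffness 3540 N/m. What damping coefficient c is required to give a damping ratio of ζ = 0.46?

592 N·s/m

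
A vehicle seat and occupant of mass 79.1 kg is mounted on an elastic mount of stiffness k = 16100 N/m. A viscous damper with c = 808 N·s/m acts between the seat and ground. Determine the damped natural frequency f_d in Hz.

2.12 Hz

ω_n = √(k/m) = √(16100/79.1) = 14.27 rad/s.
Critical damping c_c = 2√(k·m) = 2√(16100 × 79.1) = 2257 N·s/m, so ζ = c/c_c = 808/2257 = 0.3580.
ω_d = ω_n√(1 − ζ²) = 14.27 × √(1 − 0.128) = 13.32 rad/s.
f_d = ω_d/(2π) = 2.120 Hz.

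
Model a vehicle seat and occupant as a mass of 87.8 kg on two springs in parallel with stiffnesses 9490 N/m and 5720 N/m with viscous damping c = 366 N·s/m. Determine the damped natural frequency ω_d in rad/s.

13.0 rad/s

Parallel springs add: k_eq = 9490 + 5720 = 15210 N/m.
ω_n = √(k_eq/m) = √(15210/87.8) = 13.16 rad/s.
Critical damping c_c = 2√(k_eq·m) = 2√(15210 × 87.8) = 2311 N·s/m, so ζ = c/c_c = 366/2311 = 0.1584.
ω_d = ω_n√(1 − ζ²) = 13.16 × √(1 − 0.0251) = 13.00 rad/s.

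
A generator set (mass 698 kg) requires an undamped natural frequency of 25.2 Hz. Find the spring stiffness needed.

ω_n = 2πf_n = 2π × 25.2 = 158.3 rad/s.
k = m·ω_n² = 698 × 158.3² = 698 × 25070 = 17500000 N/m.

17500000 N/m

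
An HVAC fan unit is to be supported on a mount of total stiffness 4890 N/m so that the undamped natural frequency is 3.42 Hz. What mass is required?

ω_n = 2πf_n = 2π × 3.42 = 21.49 rad/s.
m = k/ω_n² = 4890/21.49² = 4890/461.8 = 10.59 kg.

10.6 kg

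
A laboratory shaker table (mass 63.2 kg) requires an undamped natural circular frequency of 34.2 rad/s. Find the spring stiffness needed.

73900 N/m

k = m·ω_n² = 63.2 × 34.20² = 63.2 × 1170 = 73920 N/m.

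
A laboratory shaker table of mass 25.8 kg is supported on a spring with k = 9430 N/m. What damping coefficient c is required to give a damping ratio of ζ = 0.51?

503 N·s/m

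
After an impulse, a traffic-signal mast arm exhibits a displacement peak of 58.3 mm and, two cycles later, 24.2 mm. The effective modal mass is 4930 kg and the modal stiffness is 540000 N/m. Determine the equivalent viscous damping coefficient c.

7200 N·s/m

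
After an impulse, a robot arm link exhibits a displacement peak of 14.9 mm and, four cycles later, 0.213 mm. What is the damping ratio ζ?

Logarithmic decrement δ = (1/n)·ln(x₀/x_n) = (1/4)·ln(14.9/0.213) = (1/4)·ln(69.95) = 1.062.
ζ = δ/√(4π² + δ²) = 1.062/√(39.48 + 1.13) = 1.062/6.372 = 0.1667.

0.167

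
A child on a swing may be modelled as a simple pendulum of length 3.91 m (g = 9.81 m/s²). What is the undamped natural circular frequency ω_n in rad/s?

1.58 rad/s

For a simple pendulum ω_n = √(g/L) = √(9.81/3.91) = √2.509 = 1.584 rad/s.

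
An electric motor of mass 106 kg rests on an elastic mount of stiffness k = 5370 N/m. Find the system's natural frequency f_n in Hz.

ω_n = √(k/m) = √(5370/106) = √50.66 = 7.118 rad/s.
f_n = ω_n/(2π) = 7.118/6.283 = 1.133 Hz.

1.13 Hz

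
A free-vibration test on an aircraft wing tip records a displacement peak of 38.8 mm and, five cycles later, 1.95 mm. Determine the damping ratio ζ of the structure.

0.0948

Logarithmic decrement δ = (1/n)·ln(x₀/x_n) = (1/5)·ln(38.8/1.95) = (1/5)·ln(19.90) = 0.5981.
ζ = δ/√(4π² + δ²) = 0.5981/√(39.48 + 0.358) = 0.5981/6.312 = 0.09477.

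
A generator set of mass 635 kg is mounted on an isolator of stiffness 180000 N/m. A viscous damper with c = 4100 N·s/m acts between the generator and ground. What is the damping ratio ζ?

ω_n = √(k/m) = √(180000/635) = 16.84 rad/s.
Critical damping c_c = 2√(k·m) = 2√(180000 × 635) = 21380 N·s/m, so ζ = c/c_c = 4100/21380 = 0.1917.

0.192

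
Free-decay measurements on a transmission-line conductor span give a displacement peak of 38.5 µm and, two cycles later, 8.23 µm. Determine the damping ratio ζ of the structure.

0.122

Logarithmic decrement δ = (1/n)·ln(x₀/x_n) = (1/2)·ln(38.5/8.23) = (1/2)·ln(4.678) = 0.7714.
ζ = δ/√(4π² + δ²) = 0.7714/√(39.48 + 0.595) = 0.7714/6.330 = 0.1219.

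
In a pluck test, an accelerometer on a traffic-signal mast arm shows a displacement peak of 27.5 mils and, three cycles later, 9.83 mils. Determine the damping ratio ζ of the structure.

Logarithmic decrement δ = (1/n)·ln(x₀/x_n) = (1/3)·ln(27.5/9.83) = (1/3)·ln(2.798) = 0.3429.
ζ = δ/√(4π² + δ²) = 0.3429/√(39.48 + 0.118) = 0.3429/6.293 = 0.05450.

0.0545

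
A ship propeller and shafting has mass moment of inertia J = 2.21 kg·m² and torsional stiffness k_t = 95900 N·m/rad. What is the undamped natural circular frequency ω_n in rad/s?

ω_n = √(k_t/J) = √(95900/2.21) = √43390 = 208.3 rad/s.

208 rad/s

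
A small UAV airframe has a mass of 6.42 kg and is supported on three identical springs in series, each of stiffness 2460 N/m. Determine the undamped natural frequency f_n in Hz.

Series springs: 1/k_eq = 3/2460, so k_eq = 2460/3 = 820.0 N/m.
ω_n = √(k_eq/m) = √(820.0/6.42) = √127.7 = 11.30 rad/s.
f_n = ω_n/(2π) = 11.30/6.283 = 1.799 Hz.

1.80 Hz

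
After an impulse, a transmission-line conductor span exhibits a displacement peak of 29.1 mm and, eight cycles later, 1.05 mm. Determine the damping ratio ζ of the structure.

Logarithmic decrement δ = (1/n)·ln(x₀/x_n) = (1/8)·ln(29.1/1.05) = (1/8)·ln(27.71) = 0.4152.
ζ = δ/√(4π² + δ²) = 0.4152/√(39.48 + 0.172) = 0.4152/6.297 = 0.06594.

0.0659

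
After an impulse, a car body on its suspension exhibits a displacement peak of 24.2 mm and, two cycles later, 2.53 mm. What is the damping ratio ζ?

0.177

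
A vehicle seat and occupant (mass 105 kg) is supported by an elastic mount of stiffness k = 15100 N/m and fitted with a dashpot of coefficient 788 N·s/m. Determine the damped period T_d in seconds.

0.552 s

ω_n = √(k/m) = √(15100/105) = 11.99 rad/s.
Critical damping c_c = 2√(k·m) = 2√(15100 × 105) = 2518 N·s/m, so ζ = c/c_c = 788/2518 = 0.3129.
ω_d = ω_n√(1 − ζ²) = 11.99 × √(1 − 0.0979) = 11.39 rad/s.
T_d = 2π/ω_d = 0.5516 s.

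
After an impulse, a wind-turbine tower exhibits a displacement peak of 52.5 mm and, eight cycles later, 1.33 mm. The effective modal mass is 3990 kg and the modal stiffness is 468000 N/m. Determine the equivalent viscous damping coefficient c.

6300 N·s/m

Logarithmic decrement δ = (1/n)·ln(x₀/x_n) = (1/8)·ln(52.5/1.33) = (1/8)·ln(39.47) = 0.4595.
ζ = δ/√(4π² + δ²) = 0.4595/√(39.48 + 0.211) = 0.4595/6.300 = 0.07293.
c = ζ · 2√(km) = 0.07293 × 2√(468000 × 3990) = 0.07293 × 86420 = 6303 N·s/m.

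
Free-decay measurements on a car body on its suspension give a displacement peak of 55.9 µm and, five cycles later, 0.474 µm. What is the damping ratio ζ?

Logarithmic decrement δ = (1/n)·ln(x₀/x_n) = (1/5)·ln(55.9/0.474) = (1/5)·ln(117.9) = 0.9540.
ζ = δ/√(4π² + δ²) = 0.9540/√(39.48 + 0.910) = 0.9540/6.355 = 0.1501.

0.150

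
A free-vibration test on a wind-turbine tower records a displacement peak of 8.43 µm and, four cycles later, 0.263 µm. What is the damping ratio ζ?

Logarithmic decrement δ = (1/n)·ln(x₀/x_n) = (1/4)·ln(8.43/0.263) = (1/4)·ln(32.05) = 0.8668.
ζ = δ/√(4π² + δ²) = 0.8668/√(39.48 + 0.751) = 0.8668/6.343 = 0.1367.

0.137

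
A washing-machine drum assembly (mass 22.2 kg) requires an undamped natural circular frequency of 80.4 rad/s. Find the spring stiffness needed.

144000 N/m

k = m·ω_n² = 22.2 × 80.40² = 22.2 × 6464 = 143500 N/m.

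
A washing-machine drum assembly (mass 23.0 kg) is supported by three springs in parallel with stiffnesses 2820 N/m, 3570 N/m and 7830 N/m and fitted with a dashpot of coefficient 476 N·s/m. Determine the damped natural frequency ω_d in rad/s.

Parallel springs add: k_eq = 2820 + 3570 + 7830 = 14220 N/m.
ω_n = √(k_eq/m) = √(14220/23.0) = 24.86 rad/s.
Critical damping c_c = 2√(k_eq·m) = 2√(14220 × 23.0) = 1144 N·s/m, so ζ = c/c_c = 476/1144 = 0.4162.
ω_d = ω_n√(1 − ζ²) = 24.86 × √(1 − 0.173) = 22.61 rad/s.

22.6 rad/s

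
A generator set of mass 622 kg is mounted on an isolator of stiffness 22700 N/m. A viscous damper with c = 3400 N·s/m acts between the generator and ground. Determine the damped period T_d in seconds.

1.17 s

ω_n = √(k/m) = √(22700/622) = 6.041 rad/s.
Critical damping c_c = 2√(k·m) = 2√(22700 × 622) = 7515 N·s/m, so ζ = c/c_c = 3400/7515 = 0.4524.
ω_d = ω_n√(1 − ζ²) = 6.041 × √(1 − 0.205) = 5.388 rad/s.
T_d = 2π/ω_d = 1.166 s.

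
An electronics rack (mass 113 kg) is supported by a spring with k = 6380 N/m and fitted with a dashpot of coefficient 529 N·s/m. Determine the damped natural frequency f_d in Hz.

ω_n = √(k/m) = √(6380/113) = 7.514 rad/s.
Critical damping c_c = 2√(k·m) = 2√(6380 × 113) = 1698 N·s/m, so ζ = c/c_c = 529/1698 = 0.3115.
ω_d = ω_n√(1 − ζ²) = 7.514 × √(1 − 0.0970) = 7.140 rad/s.
f_d = ω_d/(2π) = 1.136 Hz.

1.14 Hz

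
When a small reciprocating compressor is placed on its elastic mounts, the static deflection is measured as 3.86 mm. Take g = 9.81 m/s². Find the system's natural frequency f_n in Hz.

ω_n = √(g/δ_st) = √(9.81/0.00386) = √2541 = 50.41 rad/s.
f_n = ω_n/(2π) = 50.41/6.283 = 8.023 Hz.

8.02 Hz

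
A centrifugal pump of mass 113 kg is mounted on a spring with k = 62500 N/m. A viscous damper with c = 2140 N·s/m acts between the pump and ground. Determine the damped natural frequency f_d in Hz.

3.43 Hz

ω_n = √(k/m) = √(62500/113) = 23.52 rad/s.
Critical damping c_c = 2√(k·m) = 2√(62500 × 113) = 5315 N·s/m, so ζ = c/c_c = 2140/5315 = 0.4026.
ω_d = ω_n√(1 − ζ²) = 23.52 × √(1 − 0.162) = 21.53 rad/s.
f_d = ω_d/(2π) = 3.426 Hz.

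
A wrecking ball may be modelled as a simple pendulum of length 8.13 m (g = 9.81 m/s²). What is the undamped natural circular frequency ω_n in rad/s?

For a simple pendulum ω_n = √(g/L) = √(9.81/8.13) = √1.207 = 1.098 rad/s.

1.10 rad/s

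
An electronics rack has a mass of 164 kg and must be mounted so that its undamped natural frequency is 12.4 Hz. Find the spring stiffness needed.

ω_n = 2πf_n = 2π × 12.4 = 77.91 rad/s.
k = m·ω_n² = 164 × 77.91² = 164 × 6070 = 995500 N/m.

996000 N/m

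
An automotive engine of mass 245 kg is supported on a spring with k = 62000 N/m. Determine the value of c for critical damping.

7790 N·s/m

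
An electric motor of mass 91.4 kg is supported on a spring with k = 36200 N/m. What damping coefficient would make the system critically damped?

3640 N·s/m

c_c = 2√(k·m) = 2√(36200 × 91.4) = 2 × 1819 = 3638 N·s/m.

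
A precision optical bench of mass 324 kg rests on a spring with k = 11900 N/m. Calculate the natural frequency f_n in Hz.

ω_n = √(k/m) = √(11900/324) = √36.73 = 6.060 rad/s.
f_n = ω_n/(2π) = 6.060/6.283 = 0.9645 Hz.

0.965 Hz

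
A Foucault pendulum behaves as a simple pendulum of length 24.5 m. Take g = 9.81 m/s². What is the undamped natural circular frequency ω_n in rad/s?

0.633 rad/s

For a simple pendulum ω_n = √(g/L) = √(9.81/24.5) = √0.4004 = 0.6328 rad/s.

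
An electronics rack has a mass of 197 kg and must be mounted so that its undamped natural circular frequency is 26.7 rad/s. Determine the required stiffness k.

140000 N/m

k = m·ω_n² = 197 × 26.70² = 197 × 712.9 = 140400 N/m.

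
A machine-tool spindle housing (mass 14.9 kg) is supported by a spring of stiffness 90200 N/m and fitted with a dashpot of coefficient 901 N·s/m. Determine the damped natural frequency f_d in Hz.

11.4 Hz

ω_n = √(k/m) = √(90200/14.9) = 77.81 rad/s.
Critical damping c_c = 2√(k·m) = 2√(90200 × 14.9) = 2319 N·s/m, so ζ = c/c_c = 901/2319 = 0.3886.
ω_d = ω_n√(1 − ζ²) = 77.81 × √(1 − 0.151) = 71.69 rad/s.
f_d = ω_d/(2π) = 11.41 Hz.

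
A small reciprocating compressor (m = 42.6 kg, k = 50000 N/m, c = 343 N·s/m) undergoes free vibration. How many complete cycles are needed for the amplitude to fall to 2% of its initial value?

6 cycles

ζ = c/(2√(km)) = 343/(2√(50000 × 42.6)) = 343/2919 = 0.1175.
Logarithmic decrement δ = 2πζ/√(1 − ζ²) = 2π × 0.1175/√(1 − 0.0138) = 0.7435.
x_n/x₀ = e^(−nδ) ≤ 0.02; take ln: n ≥ ln(1/0.02)/δ = 3.912/0.7435 = 5.262.
So 6 complete cycles are required.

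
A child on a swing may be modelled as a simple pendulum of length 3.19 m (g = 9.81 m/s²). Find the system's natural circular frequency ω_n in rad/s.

1.75 rad/s

For a simple pendulum ω_n = √(g/L) = √(9.81/3.19) = √3.075 = 1.754 rad/s.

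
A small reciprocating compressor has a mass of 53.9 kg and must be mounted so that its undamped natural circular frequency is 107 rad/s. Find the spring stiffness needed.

617000 N/m

k = m·ω_n² = 53.9 × 107.0² = 53.9 × 11450 = 617100 N/m.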